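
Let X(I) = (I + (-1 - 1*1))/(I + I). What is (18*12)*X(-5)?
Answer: 756/5 ≈ 151.20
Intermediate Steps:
X(I) = (-2 + I)/(2*I) (X(I) = (I + (-1 - 1))/((2*I)) = (I - 2)*(1/(2*I)) = (-2 + I)*(1/(2*I)) = (-2 + I)/(2*I))
(18*12)*X(-5) = (18*12)*((1/2)*(-2 - 5)/(-5)) = 216*((1/2)*(-1/5)*(-7)) = 216*(7/10) = 756/5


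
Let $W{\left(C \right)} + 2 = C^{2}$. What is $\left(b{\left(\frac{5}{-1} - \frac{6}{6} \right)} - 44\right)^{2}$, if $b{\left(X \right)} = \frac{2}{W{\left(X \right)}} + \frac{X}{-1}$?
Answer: $\frac{416025}{289} \approx 1439.5$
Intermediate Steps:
$W{\left(C \right)} = -2 + C^{2}$
$b{\left(X \right)} = - X + \frac{2}{-2 + X^{2}}$ ($b{\left(X \right)} = \frac{2}{-2 + X^{2}} + \frac{X}{-1} = \frac{2}{-2 + X^{2}} + X \left(-1\right) = \frac{2}{-2 + X^{2}} - X = - X + \frac{2}{-2 + X^{2}}$)
$\left(b{\left(\frac{5}{-1} - \frac{6}{6} \right)} - 44\right)^{2} = \left(\left(- (\frac{5}{-1} - \frac{6}{6}) + \frac{2}{-2 + \left(\frac{5}{-1} - \frac{6}{6}\right)^{2}}\right) - 44\right)^{2} = \left(\left(- (5 \left(-1\right) - 1) + \frac{2}{-2 + \left(5 \left(-1\right) - 1\right)^{2}}\right) - 44\right)^{2} = \left(\left(- (-5 - 1) + \frac{2}{-2 + \left(-5 - 1\right)^{2}}\right) - 44\right)^{2} = \left(\left(\left(-1\right) \left(-6\right) + \frac{2}{-2 + \left(-6\right)^{2}}\right) - 44\right)^{2} = \left(\left(6 + \frac{2}{-2 + 36}\right) - 44\right)^{2} = \left(\left(6 + \frac{2}{34}\right) - 44\right)^{2} = \left(\left(6 + 2 \cdot \frac{1}{34}\right) - 44\right)^{2} = \left(\left(6 + \frac{1}{17}\right) - 44\right)^{2} = \left(\frac{103}{17} - 44\right)^{2} = \left(- \frac{645}{17}\right)^{2} = \frac{416025}{289}$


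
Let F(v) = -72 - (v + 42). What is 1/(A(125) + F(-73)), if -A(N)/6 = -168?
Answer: 1/967 ≈ 0.0010341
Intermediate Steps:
A(N) = 1008 (A(N) = -6*(-168) = 1008)
F(v) = -114 - v (F(v) = -72 - (42 + v) = -72 + (-42 - v) = -114 - v)
1/(A(125) + F(-73)) = 1/(1008 + (-114 - 1*(-73))) = 1/(1008 + (-114 + 73)) = 1/(1008 - 41) = 1/967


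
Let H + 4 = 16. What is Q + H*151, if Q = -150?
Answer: 1662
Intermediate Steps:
H = 12 (H = -4 + 16 = 12)
Q + H*151 = -150 + 12*151 = -150 + 1812 = 1662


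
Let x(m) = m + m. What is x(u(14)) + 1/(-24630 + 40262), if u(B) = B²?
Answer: 6127745/15632 ≈ 392.00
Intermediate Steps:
x(m) = 2*m
x(u(14)) + 1/(-24630 + 40262) = 2*14² + 1/(-24630 + 40262) = 2*196 + 1/15632 = 392 + 1/15632 = 6127745/15632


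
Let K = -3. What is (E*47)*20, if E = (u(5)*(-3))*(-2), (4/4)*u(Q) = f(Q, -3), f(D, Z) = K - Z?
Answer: 0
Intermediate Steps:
f(D, Z) = -3 - Z
u(Q) = 0 (u(Q) = -3 - 1*(-3) = -3 + 3 = 0)
E = 0 (E = (0*(-3))*(-2) = 0*(-2) = 0)
(E*47)*20 = (0*47)*20 = 0*20 = 0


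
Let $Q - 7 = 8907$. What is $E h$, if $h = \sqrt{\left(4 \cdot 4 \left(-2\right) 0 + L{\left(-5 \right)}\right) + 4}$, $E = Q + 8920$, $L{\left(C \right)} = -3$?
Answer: $17834$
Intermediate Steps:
$Q = 8914$ ($Q = 7 + 8907 = 8914$)
$E = 17834$ ($E = 8914 + 8920 = 17834$)
$h = 1$ ($h = \sqrt{\left(4 \cdot 4 \left(-2\right) 0 - 3\right) + 4} = \sqrt{\left(4 \left(\left(-8\right) 0\right) - 3\right) + 4} = \sqrt{\left(4 \cdot 0 - 3\right) + 4} = \sqrt{\left(0 - 3\right) + 4} = \sqrt{-3 + 4} = \sqrt{1} = 1$)
$E h = 17834 \cdot 1 = 17834$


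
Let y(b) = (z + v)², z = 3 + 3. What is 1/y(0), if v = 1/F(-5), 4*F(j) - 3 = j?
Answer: 1/16 ≈ 0.062500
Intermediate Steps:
z = 6
F(j) = ¾ + j/4
v = -2 (v = 1/(¾ + (¼)*(-5)) = 1/(¾ - 5/4) = 1/(-½) = -2)
y(b) = 16 (y(b) = (6 - 2)² = 4² = 16)
1/y(0) = 1/16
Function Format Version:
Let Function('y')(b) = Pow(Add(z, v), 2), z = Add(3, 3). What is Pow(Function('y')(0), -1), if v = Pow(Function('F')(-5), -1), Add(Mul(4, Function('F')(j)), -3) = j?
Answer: Rational(1, 16) ≈ 0.062500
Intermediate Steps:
z = 6
Function('F')(j) = Add(Rational(3, 4), Mul(Rational(1, 4), j))
v = -2 (v = Pow(Add(Rational(3, 4), Mul(Rational(1, 4), -5)), -1) = Pow(Add(Rational(3, 4), Rational(-5, 4)), -1) = Pow(Rational(-1, 2), -1) = -2)
Function('y')(b) = 16 (Function('y')(b) = Pow(Add(6, -2), 2) = Pow(4, 2) = 16)
Pow(Function('y')(0), -1) = Pow(16, -1) = Rational(1, 16)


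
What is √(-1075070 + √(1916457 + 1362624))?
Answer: √(-1075070 + √3279081) ≈ 1036.0*I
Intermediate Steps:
√(-1075070 + √(1916457 + 1362624)) = √(-1075070 + √3279081)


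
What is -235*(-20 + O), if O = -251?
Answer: 63685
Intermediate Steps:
-235*(-20 + O) = -235*(-20 - 251) = -235*(-271) = 63685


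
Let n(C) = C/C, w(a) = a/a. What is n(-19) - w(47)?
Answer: 0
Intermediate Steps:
w(a) = 1
n(C) = 1
n(-19) - w(47) = 1 - 1*1 = 1 - 1 = 0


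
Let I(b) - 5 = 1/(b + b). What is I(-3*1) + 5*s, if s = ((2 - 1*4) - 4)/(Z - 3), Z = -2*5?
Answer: 557/78 ≈ 7.1410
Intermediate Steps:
Z = -10
s = 6/13 (s = ((2 - 1*4) - 4)/(-10 - 3) = ((2 - 4) - 4)/(-13) = (-2 - 4)*(-1/13) = -6*(-1/13) = 6/13 ≈ 0.46154)
I(b) = 5 + 1/(2*b) (I(b) = 5 + 1/(b + b) = 5 + 1/(2*b))
I(-3*1) + 5*s = (5 + 1/(2*((-3*1)))) + 5*(6/13) = (5 + (½)/(-3)) + 30/13 = (5 + (½)*(-⅓)) + 30/13 = (5 - ⅙) + 30/13 = 29/6 + 30/13 = 557/78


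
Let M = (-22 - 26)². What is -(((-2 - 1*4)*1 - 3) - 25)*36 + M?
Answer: 3528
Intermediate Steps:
M = 2304 (M = (-48)² = 2304)
-(((-2 - 1*4)*1 - 3) - 25)*36 + M = -(((-2 - 1*4)*1 - 3) - 25)*36 + 2304 = -(((-2 - 4)*1 - 3) - 25)*36 + 2304 = -((-6*1 - 3) - 25)*36 + 2304 = -((-6 - 3) - 25)*36 + 2304 = -(-9 - 25)*36 + 2304 = -(-34)*36 + 2304 = -1*(-1224) + 2304 = 1224 + 2304 = 3528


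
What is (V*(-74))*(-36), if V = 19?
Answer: 50616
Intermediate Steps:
(V*(-74))*(-36) = (19*(-74))*(-36) = -1406*(-36) = 50616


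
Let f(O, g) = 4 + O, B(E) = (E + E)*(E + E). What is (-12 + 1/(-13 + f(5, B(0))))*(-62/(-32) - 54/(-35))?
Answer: -13643/320 ≈ -42.634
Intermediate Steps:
B(E) = 4*E**2 (B(E) = (2*E)*(2*E) = 4*E**2)
(-12 + 1/(-13 + f(5, B(0))))*(-62/(-32) - 54/(-35)) = (-12 + 1/(-13 + (4 + 5)))*(-62/(-32) - 54/(-35)) = (-12 + 1/(-13 + 9))*(-62*(-1/32) - 54*(-1/35)) = (-12 + 1/(-4))*(31/16 + 54/35) = (-12 - 1/4)*(1949/560) = -49/4*1949/560 = -13643/320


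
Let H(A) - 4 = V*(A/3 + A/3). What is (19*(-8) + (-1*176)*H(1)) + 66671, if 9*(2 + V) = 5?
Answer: 1781581/27 ≈ 65985.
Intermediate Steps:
V = -13/9 (V = -2 + (⅑)*5 = -2 + 5/9 = -13/9 ≈ -1.4444)
H(A) = 4 - 26*A/27 (H(A) = 4 - 13*(A/3 + A/3)/9 = 4 - 26*A/27)
(19*(-8) + (-1*176)*H(1)) + 66671 = (19*(-8) + (-1*176)*(4 - 26/27*1)) + 66671 = (-152 - 176*(4 - 26/27)) + 66671 = (-152 - 176*82/27) + 66671 = (-152 - 14432/27) + 66671 = -18536/27 + 66671 = 1781581/27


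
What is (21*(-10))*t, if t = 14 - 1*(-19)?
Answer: -6930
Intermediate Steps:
t = 33 (t = 14 + 19 = 33)
(21*(-10))*t = (21*(-10))*33 = -210*33 = -6930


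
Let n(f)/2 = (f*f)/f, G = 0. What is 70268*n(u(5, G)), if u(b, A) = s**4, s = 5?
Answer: 87835000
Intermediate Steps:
u(b, A) = 625 (u(b, A) = 5**4 = 625)
n(f) = 2*f (n(f) = 2*((f*f)/f) = 2*(f**2/f) = 2*f)
70268*n(u(5, G)) = 70268*(2*625) = 70268*1250 = 87835000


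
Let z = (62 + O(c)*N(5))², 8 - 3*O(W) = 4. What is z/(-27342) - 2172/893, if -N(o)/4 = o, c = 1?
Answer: -272257582/109873827 ≈ -2.4779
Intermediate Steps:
O(W) = 4/3 (O(W) = 8/3 - ⅓*4 = 8/3 - 4/3 = 4/3)
N(o) = -4*o
z = 11236/9 (z = (62 + 4*(-4*5)/3)² = (62 + (4/3)*(-20))² = (62 - 80/3)² = (106/3)² = 11236/9 ≈ 1248.4)
z/(-27342) - 2172/893 = (11236/9)/(-27342) - 2172/893 = (11236/9)*(-1/27342) - 2172*1/893 = -5618/123039 - 2172/893 = -272257582/109873827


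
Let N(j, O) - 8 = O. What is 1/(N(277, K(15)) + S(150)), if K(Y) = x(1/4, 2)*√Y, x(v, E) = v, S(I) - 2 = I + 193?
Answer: 5648/1993729 - 4*√15/1993729 ≈ 0.0028251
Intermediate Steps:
S(I) = 195 + I (S(I) = 2 + (I + 193) = 2 + (193 + I) = 195 + I)
K(Y) = √Y/4
N(j, O) = 8 + O
1/(N(277, K(15)) + S(150)) = 1/((8 + √15/4) + (195 + 150)) = 1/((8 + √15/4) + 345) = 1/(353 + √15/4)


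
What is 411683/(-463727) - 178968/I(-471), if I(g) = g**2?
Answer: -58106820713/34291220469 ≈ -1.6945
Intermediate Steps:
411683/(-463727) - 178968/I(-471) = 411683/(-463727) - 178968/((-471)**2) = 411683*(-1/463727) - 178968/221841 = -411683/463727 - 178968*1/221841 = -411683/463727 - 59656/73947 = -58106820713/34291220469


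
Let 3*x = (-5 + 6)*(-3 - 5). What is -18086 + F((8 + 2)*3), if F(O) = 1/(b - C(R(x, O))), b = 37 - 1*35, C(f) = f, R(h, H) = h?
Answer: -253201/14 ≈ -18086.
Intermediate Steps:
x = -8/3 (x = ((-5 + 6)*(-3 - 5))/3 = (1*(-8))/3 = (1/3)*(-8) = -8/3 ≈ -2.6667)
b = 2 (b = 37 - 35 = 2)
F(O) = 3/14 (F(O) = 1/(2 - 1*(-8/3)) = 1/(2 + 8/3) = 1/(14/3) = 3/14)
-18086 + F((8 + 2)*3) = -18086 + 3/14 = -253201/14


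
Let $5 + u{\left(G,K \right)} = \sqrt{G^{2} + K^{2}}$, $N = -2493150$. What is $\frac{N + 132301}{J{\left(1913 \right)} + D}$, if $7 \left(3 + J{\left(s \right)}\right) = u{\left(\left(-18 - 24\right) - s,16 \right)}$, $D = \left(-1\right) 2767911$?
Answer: $\frac{320196805580029}{375406237590128} + \frac{16525943 \sqrt{3822281}}{375406237590128} \approx 0.85302$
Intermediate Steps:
$D = -2767911$
$u{\left(G,K \right)} = -5 + \sqrt{G^{2} + K^{2}}$
$J{\left(s \right)} = - \frac{26}{7} + \frac{\sqrt{256 + \left(-42 - s\right)^{2}}}{7}$ ($J{\left(s \right)} = -3 + \frac{-5 + \sqrt{\left(\left(-18 - 24\right) - s\right)^{2} + 16^{2}}}{7} = -3 + \frac{-5 + \sqrt{\left(\left(-18 - 24\right) - s\right)^{2} + 256}}{7} = -3 + \frac{-5 + \sqrt{\left(-42 - s\right)^{2} + 256}}{7} = -3 + \frac{-5 + \sqrt{256 + \left(-42 - s\right)^{2}}}{7} = -3 + \left(- \frac{5}{7} + \frac{\sqrt{256 + \left(-42 - s\right)^{2}}}{7}\right) = - \frac{26}{7} + \frac{\sqrt{256 + \left(-42 - s\right)^{2}}}{7}$)
$\frac{N + 132301}{J{\left(1913 \right)} + D} = \frac{-2493150 + 132301}{\left(- \frac{26}{7} + \frac{\sqrt{256 + \left(42 + 1913\right)^{2}}}{7}\right) - 2767911} = - \frac{2360849}{\left(- \frac{26}{7} + \frac{\sqrt{256 + 1955^{2}}}{7}\right) - 2767911} = - \frac{2360849}{\left(- \frac{26}{7} + \frac{\sqrt{256 + 3822025}}{7}\right) - 2767911} = - \frac{2360849}{\left(- \frac{26}{7} + \frac{\sqrt{3822281}}{7}\right) - 2767911} = - \frac{2360849}{- \frac{19375403}{7} + \frac{\sqrt{3822281}}{7}}$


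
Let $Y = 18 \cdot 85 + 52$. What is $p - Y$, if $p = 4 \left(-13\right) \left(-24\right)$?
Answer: $-334$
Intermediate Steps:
$Y = 1582$ ($Y = 1530 + 52 = 1582$)
$p = 1248$ ($p = \left(-52\right) \left(-24\right) = 1248$)
$p - Y = 1248 - 1582 = -334$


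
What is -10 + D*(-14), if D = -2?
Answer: 18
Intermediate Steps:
-10 + D*(-14) = -10 - 2*(-14) = -10 + 28 = 18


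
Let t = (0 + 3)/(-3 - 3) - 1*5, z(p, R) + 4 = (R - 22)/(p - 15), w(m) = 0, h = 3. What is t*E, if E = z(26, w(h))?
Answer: 33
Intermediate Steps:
z(p, R) = -4 + (-22 + R)/(-15 + p) (z(p, R) = -4 + (R - 22)/(p - 15) = -4 + (-22 + R)/(-15 + p))
E = -6 (E = (38 + 0 - 4*26)/(-15 + 26) = (38 + 0 - 104)/11 = (1/11)*(-66) = -6)
t = -11/2 (t = 3/(-6) - 5 = 3*(-⅙) - 5 = -½ - 5 = -11/2 ≈ -5.5000)
t*E = -11/2*(-6) = 33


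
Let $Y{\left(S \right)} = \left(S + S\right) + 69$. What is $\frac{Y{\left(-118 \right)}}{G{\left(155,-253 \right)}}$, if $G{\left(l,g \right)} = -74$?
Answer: $\frac{167}{74} \approx 2.2568$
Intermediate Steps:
$Y{\left(S \right)} = 69 + 2 S$ ($Y{\left(S \right)} = 2 S + 69 = 69 + 2 S$)
$\frac{Y{\left(-118 \right)}}{G{\left(155,-253 \right)}} = \frac{69 + 2 \left(-118\right)}{-74} = \left(69 - 236\right) \left(- \frac{1}{74}\right) = \left(-167\right) \left(- \frac{1}{74}\right) = \frac{167}{74}$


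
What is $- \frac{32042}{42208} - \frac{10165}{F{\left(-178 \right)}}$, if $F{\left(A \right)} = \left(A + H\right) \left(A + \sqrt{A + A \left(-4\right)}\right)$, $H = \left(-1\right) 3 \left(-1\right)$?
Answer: $- \frac{141033057}{129262000} - \frac{2033 \sqrt{534}}{1090250} \approx -1.1342$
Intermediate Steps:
$H = 3$ ($H = \left(-3\right) \left(-1\right) = 3$)
$F{\left(A \right)} = \left(3 + A\right) \left(A + \sqrt{3} \sqrt{- A}\right)$ ($F{\left(A \right)} = \left(A + 3\right) \left(A + \sqrt{A + A \left(-4\right)}\right) = \left(3 + A\right) \left(A + \sqrt{A - 4 A}\right) = \left(3 + A\right) \left(A + \sqrt{- 3 A}\right) = \left(3 + A\right) \left(A + \sqrt{3} \sqrt{- A}\right)$)
$- \frac{32042}{42208} - \frac{10165}{F{\left(-178 \right)}} = - \frac{32042}{42208} - \frac{10165}{\left(-178\right)^{2} + 3 \left(-178\right) - \sqrt{3} \left(\left(-1\right) \left(-178\right)\right)^{\frac{3}{2}} + 3 \sqrt{3} \sqrt{\left(-1\right) \left(-178\right)}} = \left(-32042\right) \frac{1}{42208} - \frac{10165}{31684 - 534 - \sqrt{3} \cdot 178^{\frac{3}{2}} + 3 \sqrt{3} \sqrt{178}} = - \frac{16021}{21104} - \frac{10165}{31684 - 534 - \sqrt{3} \cdot 178 \sqrt{178} + 3 \sqrt{534}} = - \frac{16021}{21104} - \frac{10165}{31684 - 534 - 178 \sqrt{534} + 3 \sqrt{534}} = - \frac{16021}{21104} - \frac{10165}{31150 - 175 \sqrt{534}}$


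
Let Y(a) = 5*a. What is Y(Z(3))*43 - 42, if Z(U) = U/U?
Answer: 173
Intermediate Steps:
Z(U) = 1
Y(Z(3))*43 - 42 = (5*1)*43 - 42 = 5*43 - 42 = 215 - 42 = 173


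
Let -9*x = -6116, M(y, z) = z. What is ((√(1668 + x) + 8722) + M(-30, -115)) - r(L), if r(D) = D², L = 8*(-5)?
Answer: 7007 + 2*√5282/3 ≈ 7055.5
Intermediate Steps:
x = 6116/9 (x = -⅑*(-6116) = 6116/9 ≈ 679.56)
L = -40
((√(1668 + x) + 8722) + M(-30, -115)) - r(L) = ((√(1668 + 6116/9) + 8722) - 115) - 1*(-40)² = ((√(21128/9) + 8722) - 115) - 1*1600 = ((2*√5282/3 + 8722) - 115) - 1600 = ((8722 + 2*√5282/3) - 115) - 1600 = (8607 + 2*√5282/3) - 1600 = 7007 + 2*√5282/3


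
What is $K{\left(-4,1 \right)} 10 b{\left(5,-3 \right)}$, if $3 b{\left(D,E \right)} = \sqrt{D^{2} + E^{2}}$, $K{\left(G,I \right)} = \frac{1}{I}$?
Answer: $\frac{10 \sqrt{34}}{3} \approx 19.436$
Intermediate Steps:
$b{\left(D,E \right)} = \frac{\sqrt{D^{2} + E^{2}}}{3}$
$K{\left(-4,1 \right)} 10 b{\left(5,-3 \right)} = 1^{-1} \cdot 10 \frac{\sqrt{5^{2} + \left(-3\right)^{2}}}{3} = 1 \cdot 10 \frac{\sqrt{25 + 9}}{3} = 10 \frac{\sqrt{34}}{3} = \frac{10 \sqrt{34}}{3}$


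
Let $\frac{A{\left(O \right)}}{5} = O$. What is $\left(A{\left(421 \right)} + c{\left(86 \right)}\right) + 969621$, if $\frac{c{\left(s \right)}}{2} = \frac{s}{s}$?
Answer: $971728$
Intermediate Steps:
$c{\left(s \right)} = 2$ ($c{\left(s \right)} = 2 \frac{s}{s} = 2 \cdot 1 = 2$)
$A{\left(O \right)} = 5 O$
$\left(A{\left(421 \right)} + c{\left(86 \right)}\right) + 969621 = \left(5 \cdot 421 + 2\right) + 969621 = \left(2105 + 2\right) + 969621 = 2107 + 969621 = 971728$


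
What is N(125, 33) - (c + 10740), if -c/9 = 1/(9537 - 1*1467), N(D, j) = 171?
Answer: -28430607/2690 ≈ -10569.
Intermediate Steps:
c = -3/2690 (c = -9/(9537 - 1*1467) = -9/(9537 - 1467) = -9/8070 = -9*1/8070 = -3/2690 ≈ -0.0011152)
N(125, 33) - (c + 10740) = 171 - (-3/2690 + 10740) = 171 - 1*28890597/2690 = 171 - 28890597/2690 = -28430607/2690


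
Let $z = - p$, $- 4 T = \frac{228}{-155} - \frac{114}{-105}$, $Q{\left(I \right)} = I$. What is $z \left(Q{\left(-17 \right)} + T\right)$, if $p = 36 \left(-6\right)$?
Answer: $- \frac{3961548}{1085} \approx -3651.2$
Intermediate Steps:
$T = \frac{209}{2170}$ ($T = - \frac{\frac{228}{-155} - \frac{114}{-105}}{4} = - \frac{228 \left(- \frac{1}{155}\right) - - \frac{38}{35}}{4} = - \frac{- \frac{228}{155} + \frac{38}{35}}{4} = \left(- \frac{1}{4}\right) \left(- \frac{418}{1085}\right) = \frac{209}{2170} \approx 0.096313$)
$p = -216$
$z = 216$ ($z = \left(-1\right) \left(-216\right) = 216$)
$z \left(Q{\left(-17 \right)} + T\right) = 216 \left(-17 + \frac{209}{2170}\right) = 216 \left(- \frac{36681}{2170}\right) = - \frac{3961548}{1085}$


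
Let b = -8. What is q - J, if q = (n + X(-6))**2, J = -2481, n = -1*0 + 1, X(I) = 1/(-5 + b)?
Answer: 419433/169 ≈ 2481.9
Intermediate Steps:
X(I) = -1/13 (X(I) = 1/(-5 - 8) = 1/(-13) = -1/13)
n = 1 (n = 0 + 1 = 1)
q = 144/169 (q = (1 - 1/13)**2 = (12/13)**2 = 144/169 ≈ 0.85207)
q - J = 144/169 - 1*(-2481) = 144/169 + 2481 = 419433/169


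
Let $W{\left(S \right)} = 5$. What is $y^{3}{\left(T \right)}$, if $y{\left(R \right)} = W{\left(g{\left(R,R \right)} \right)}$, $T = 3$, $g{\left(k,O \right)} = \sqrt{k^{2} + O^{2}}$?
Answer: $125$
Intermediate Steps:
$g{\left(k,O \right)} = \sqrt{O^{2} + k^{2}}$
$y{\left(R \right)} = 5$
$y^{3}{\left(T \right)} = 5^{3} = 125$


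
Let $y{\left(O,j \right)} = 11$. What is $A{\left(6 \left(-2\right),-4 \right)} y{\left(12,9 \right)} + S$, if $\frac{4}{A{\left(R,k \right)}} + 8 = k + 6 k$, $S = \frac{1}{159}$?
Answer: $- \frac{580}{477} \approx -1.2159$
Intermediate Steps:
$S = \frac{1}{159} \approx 0.0062893$
$A{\left(R,k \right)} = \frac{4}{-8 + 7 k}$ ($A{\left(R,k \right)} = \frac{4}{-8 + \left(k + 6 k\right)} = \frac{4}{-8 + 7 k}$)
$A{\left(6 \left(-2\right),-4 \right)} y{\left(12,9 \right)} + S = \frac{4}{-8 + 7 \left(-4\right)} 11 + \frac{1}{159} = \frac{4}{-8 - 28} \cdot 11 + \frac{1}{159} = \frac{4}{-36} \cdot 11 + \frac{1}{159} = 4 \left(- \frac{1}{36}\right) 11 + \frac{1}{159} = \left(- \frac{1}{9}\right) 11 + \frac{1}{159} = - \frac{11}{9} + \frac{1}{159} = - \frac{580}{477}$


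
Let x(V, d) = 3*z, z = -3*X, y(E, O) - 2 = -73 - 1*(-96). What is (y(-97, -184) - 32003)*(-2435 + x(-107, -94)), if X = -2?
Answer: 77290826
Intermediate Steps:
y(E, O) = 25 (y(E, O) = 2 + (-73 - 1*(-96)) = 2 + (-73 + 96) = 2 + 23 = 25)
z = 6 (z = -3*(-2) = 6)
x(V, d) = 18 (x(V, d) = 3*6 = 18)
(y(-97, -184) - 32003)*(-2435 + x(-107, -94)) = (25 - 32003)*(-2435 + 18) = -31978*(-2417) = 77290826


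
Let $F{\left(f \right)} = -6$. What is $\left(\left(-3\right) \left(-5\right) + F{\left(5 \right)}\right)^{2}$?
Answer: $81$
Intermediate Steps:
$\left(\left(-3\right) \left(-5\right) + F{\left(5 \right)}\right)^{2} = \left(\left(-3\right) \left(-5\right) - 6\right)^{2} = \left(15 - 6\right)^{2} = 9^{2} = 81$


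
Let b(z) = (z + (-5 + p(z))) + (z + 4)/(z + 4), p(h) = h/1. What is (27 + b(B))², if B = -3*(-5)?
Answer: 2809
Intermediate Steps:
B = 15
p(h) = h (p(h) = h*1 = h)
b(z) = -4 + 2*z (b(z) = (z + (-5 + z)) + (z + 4)/(z + 4) = (-5 + 2*z) + (4 + z)/(4 + z) = (-5 + 2*z) + 1 = -4 + 2*z)
(27 + b(B))² = (27 + (-4 + 2*15))² = (27 + (-4 + 30))² = (27 + 26)² = 53² = 2809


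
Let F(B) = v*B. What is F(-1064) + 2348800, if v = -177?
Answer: 2537128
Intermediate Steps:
F(B) = -177*B
F(-1064) + 2348800 = -177*(-1064) + 2348800 = 188328 + 2348800 = 2537128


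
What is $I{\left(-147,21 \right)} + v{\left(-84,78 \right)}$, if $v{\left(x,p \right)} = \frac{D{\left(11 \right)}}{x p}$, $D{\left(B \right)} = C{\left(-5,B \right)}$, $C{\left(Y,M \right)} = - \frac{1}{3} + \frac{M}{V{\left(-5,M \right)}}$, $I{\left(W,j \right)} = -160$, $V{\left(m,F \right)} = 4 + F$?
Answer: $- \frac{2620801}{16380} \approx -160.0$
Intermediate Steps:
$C{\left(Y,M \right)} = - \frac{1}{3} + \frac{M}{4 + M}$
$D{\left(B \right)} = \frac{2 \left(-2 + B\right)}{3 \left(4 + B\right)}$
$v{\left(x,p \right)} = \frac{2}{5 p x}$ ($v{\left(x,p \right)} = \frac{\frac{2}{3} \frac{1}{4 + 11} \left(-2 + 11\right)}{x p} = \frac{\frac{2}{3} \cdot \frac{1}{15} \cdot 9}{p x} = \frac{2}{3} \cdot \frac{1}{15} \cdot 9 \frac{1}{p x} = \frac{2 \frac{1}{p x}}{5} = \frac{2}{5 p x}$)
$I{\left(-147,21 \right)} + v{\left(-84,78 \right)} = -160 + \frac{2}{5 \cdot 78 \left(-84\right)} = -160 + \frac{2}{5} \cdot \frac{1}{78} \left(- \frac{1}{84}\right) = -160 - \frac{1}{16380} = - \frac{2620801}{16380}$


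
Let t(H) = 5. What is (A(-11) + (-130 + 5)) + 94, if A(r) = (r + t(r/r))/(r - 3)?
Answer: -214/7 ≈ -30.571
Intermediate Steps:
A(r) = (5 + r)/(-3 + r) (A(r) = (r + 5)/(r - 3) = (5 + r)/(-3 + r))
(A(-11) + (-130 + 5)) + 94 = ((5 - 11)/(-3 - 11) + (-130 + 5)) + 94 = (-6/(-14) - 125) + 94 = (-1/14*(-6) - 125) + 94 = (3/7 - 125) + 94 = -872/7 + 94 = -214/7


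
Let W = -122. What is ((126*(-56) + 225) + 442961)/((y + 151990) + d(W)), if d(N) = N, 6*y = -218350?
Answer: 1308390/346429 ≈ 3.7768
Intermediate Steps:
y = -109175/3 (y = (⅙)*(-218350) = -109175/3 ≈ -36392.)
((126*(-56) + 225) + 442961)/((y + 151990) + d(W)) = ((126*(-56) + 225) + 442961)/((-109175/3 + 151990) - 122) = ((-7056 + 225) + 442961)/(346795/3 - 122) = (-6831 + 442961)/(346429/3) = 436130*(3/346429) = 1308390/346429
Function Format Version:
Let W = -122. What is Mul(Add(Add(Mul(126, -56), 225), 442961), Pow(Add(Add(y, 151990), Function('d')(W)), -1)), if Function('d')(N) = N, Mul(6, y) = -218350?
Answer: Rational(1308390, 346429) ≈ 3.7768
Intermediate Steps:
y = Rational(-109175, 3) (y = Mul(Rational(1, 6), -218350) = Rational(-109175, 3) ≈ -36392.)
Mul(Add(Add(Mul(126, -56), 225), 442961), Pow(Add(Add(y, 151990), Function('d')(W)), -1)) = Mul(Add(Add(Mul(126, -56), 225), 442961), Pow(Add(Add(Rational(-109175, 3), 151990), -122), -1)) = Mul(Add(Add(-7056, 225), 442961), Pow(Add(Rational(346795, 3), -122), -1)) = Mul(Add(-6831, 442961), Pow(Rational(346429, 3), -1)) = Mul(436130, Rational(3, 346429)) = Rational(1308390, 346429)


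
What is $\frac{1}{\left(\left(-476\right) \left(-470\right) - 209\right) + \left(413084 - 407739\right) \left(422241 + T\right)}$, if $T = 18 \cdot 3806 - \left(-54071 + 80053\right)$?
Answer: $\frac{1}{2484403126} \approx 4.0251 \cdot 10^{-10}$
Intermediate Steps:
$T = 42526$ ($T = 68508 - 25982 = 42526$)
$\frac{1}{\left(\left(-476\right) \left(-470\right) - 209\right) + \left(413084 - 407739\right) \left(422241 + T\right)} = \frac{1}{\left(\left(-476\right) \left(-470\right) - 209\right) + \left(413084 - 407739\right) \left(422241 + 42526\right)} = \frac{1}{\left(223720 - 209\right) + 5345 \cdot 464767} = \frac{1}{223511 + 2484179615} = \frac{1}{2484403126}$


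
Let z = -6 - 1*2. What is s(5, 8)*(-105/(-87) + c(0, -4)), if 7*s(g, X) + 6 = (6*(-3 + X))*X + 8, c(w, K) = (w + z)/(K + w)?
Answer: 22506/203 ≈ 110.87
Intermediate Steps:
z = -8 (z = -6 - 2 = -8)
c(w, K) = (-8 + w)/(K + w) (c(w, K) = (w - 8)/(K + w) = (-8 + w)/(K + w))
s(g, X) = 2/7 + X*(-18 + 6*X)/7 (s(g, X) = -6/7 + ((6*(-3 + X))*X + 8)/7 = -6/7 + ((-18 + 6*X)*X + 8)/7 = -6/7 + (X*(-18 + 6*X) + 8)/7 = -6/7 + (8 + X*(-18 + 6*X))/7 = -6/7 + (8/7 + X*(-18 + 6*X)/7) = 2/7 + X*(-18 + 6*X)/7)
s(5, 8)*(-105/(-87) + c(0, -4)) = (2/7 - 18/7*8 + (6/7)*8²)*(-105/(-87) + (-8 + 0)/(-4 + 0)) = (2/7 - 144/7 + (6/7)*64)*(-105*(-1/87) - 8/(-4)) = (2/7 - 144/7 + 384/7)*(35/29 - ¼*(-8)) = 242*(35/29 + 2)/7 = (242/7)*(93/29) = 22506/203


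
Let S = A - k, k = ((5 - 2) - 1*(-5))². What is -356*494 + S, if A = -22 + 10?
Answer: -175940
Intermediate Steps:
A = -12
k = 64 (k = (3 + 5)² = 8² = 64)
S = -76 (S = -12 - 1*64 = -12 - 64 = -76)
-356*494 + S = -356*494 - 76 = -175864 - 76 = -175940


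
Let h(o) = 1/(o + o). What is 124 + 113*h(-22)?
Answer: 5343/44 ≈ 121.43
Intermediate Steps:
h(o) = 1/(2*o)
124 + 113*h(-22) = 124 + 113*((½)/(-22)) = 124 + 113*((½)*(-1/22)) = 124 + 113*(-1/44) = 124 - 113/44 = 5343/44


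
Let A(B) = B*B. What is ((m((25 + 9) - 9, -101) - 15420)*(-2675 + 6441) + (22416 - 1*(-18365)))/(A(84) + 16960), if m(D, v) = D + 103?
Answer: -3028889/1264 ≈ -2396.3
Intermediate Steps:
m(D, v) = 103 + D
A(B) = B²
((m((25 + 9) - 9, -101) - 15420)*(-2675 + 6441) + (22416 - 1*(-18365)))/(A(84) + 16960) = (((103 + ((25 + 9) - 9)) - 15420)*(-2675 + 6441) + (22416 - 1*(-18365)))/(84² + 16960) = (((103 + (34 - 9)) - 15420)*3766 + (22416 + 18365))/(7056 + 16960) = (((103 + 25) - 15420)*3766 + 40781)/24016 = ((128 - 15420)*3766 + 40781)*(1/24016) = (-15292*3766 + 40781)*(1/24016) = (-57589672 + 40781)*(1/24016) = -57548891*1/24016 = -3028889/1264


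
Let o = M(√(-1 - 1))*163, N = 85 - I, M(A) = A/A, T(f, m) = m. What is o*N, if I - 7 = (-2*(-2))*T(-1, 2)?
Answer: 11410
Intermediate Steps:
I = 15 (I = 7 - 2*(-2)*2 = 7 + 4*2 = 7 + 8 = 15)
M(A) = 1
N = 70 (N = 85 - 1*15 = 85 - 15 = 70)
o = 163 (o = 1*163 = 163)
o*N = 163*70 = 11410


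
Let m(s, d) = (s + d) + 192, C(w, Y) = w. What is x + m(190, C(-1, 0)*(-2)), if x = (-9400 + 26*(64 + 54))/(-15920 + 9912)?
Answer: 578351/1502 ≈ 385.05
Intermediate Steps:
m(s, d) = 192 + d + s (m(s, d) = (d + s) + 192 = 192 + d + s)
x = 1583/1502 (x = (-9400 + 26*118)/(-6008) = (-9400 + 3068)*(-1/6008) = -6332*(-1/6008) = 1583/1502 ≈ 1.0539)
x + m(190, C(-1, 0)*(-2)) = 1583/1502 + (192 - 1*(-2) + 190) = 1583/1502 + (192 + 2 + 190) = 1583/1502 + 384 = 578351/1502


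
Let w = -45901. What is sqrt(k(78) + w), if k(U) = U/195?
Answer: I*sqrt(1147515)/5 ≈ 214.24*I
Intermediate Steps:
k(U) = U/195 (k(U) = U*(1/195) = U/195)
sqrt(k(78) + w) = sqrt((1/195)*78 - 45901) = sqrt(2/5 - 45901) = sqrt(-229503/5) = I*sqrt(1147515)/5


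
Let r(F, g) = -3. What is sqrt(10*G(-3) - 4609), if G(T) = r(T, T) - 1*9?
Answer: I*sqrt(4729) ≈ 68.768*I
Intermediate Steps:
G(T) = -12 (G(T) = -3 - 1*9 = -3 - 9 = -12)
sqrt(10*G(-3) - 4609) = sqrt(10*(-12) - 4609) = sqrt(-120 - 4609) = sqrt(-4729) = I*sqrt(4729)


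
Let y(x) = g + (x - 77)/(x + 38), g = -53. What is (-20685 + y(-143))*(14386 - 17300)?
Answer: 1268912956/21 ≈ 6.0424e+7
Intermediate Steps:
y(x) = -53 + (-77 + x)/(38 + x) (y(x) = -53 + (x - 77)/(x + 38) = -53 + (-77 + x)/(38 + x))
(-20685 + y(-143))*(14386 - 17300) = (-20685 + (-2091 - 52*(-143))/(38 - 143))*(14386 - 17300) = (-20685 + (-2091 + 7436)/(-105))*(-2914) = (-20685 - 1/105*5345)*(-2914) = (-20685 - 1069/21)*(-2914) = -435454/21*(-2914) = 1268912956/21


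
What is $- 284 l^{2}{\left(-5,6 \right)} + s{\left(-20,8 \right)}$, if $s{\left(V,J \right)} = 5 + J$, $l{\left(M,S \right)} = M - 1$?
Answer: $-10211$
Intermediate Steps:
$l{\left(M,S \right)} = -1 + M$
$- 284 l^{2}{\left(-5,6 \right)} + s{\left(-20,8 \right)} = - 284 \left(-1 - 5\right)^{2} + \left(5 + 8\right) = - 284 \left(-6\right)^{2} + 13 = \left(-284\right) 36 + 13 = -10224 + 13 = -10211$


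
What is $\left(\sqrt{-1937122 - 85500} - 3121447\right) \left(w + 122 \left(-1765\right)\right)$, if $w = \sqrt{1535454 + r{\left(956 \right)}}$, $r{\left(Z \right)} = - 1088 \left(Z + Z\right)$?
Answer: $7 \left(215330 - i \sqrt{544802}\right) \left(445921 - i \sqrt{41278}\right) \approx 6.7214 \cdot 10^{11} - 2.6102 \cdot 10^{9} i$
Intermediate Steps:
$r{\left(Z \right)} = - 2176 Z$ ($r{\left(Z \right)} = - 1088 \cdot 2 Z = - 2176 Z$)
$w = i \sqrt{544802}$ ($w = \sqrt{1535454 - 2080256} = \sqrt{-544802} = i \sqrt{544802} \approx 738.11 i$)
$\left(\sqrt{-1937122 - 85500} - 3121447\right) \left(w + 122 \left(-1765\right)\right) = \left(\sqrt{-1937122 - 85500} - 3121447\right) \left(i \sqrt{544802} + 122 \left(-1765\right)\right) = \left(\sqrt{-2022622} - 3121447\right) \left(i \sqrt{544802} - 215330\right) = \left(7 i \sqrt{41278} - 3121447\right) \left(-215330 + i \sqrt{544802}\right) = \left(-3121447 + 7 i \sqrt{41278}\right) \left(-215330 + i \sqrt{544802}\right)$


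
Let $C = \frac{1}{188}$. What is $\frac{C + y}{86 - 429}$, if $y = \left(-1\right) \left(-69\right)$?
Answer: $- \frac{12973}{64484} \approx -0.20118$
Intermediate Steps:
$y = 69$
$C = \frac{1}{188} \approx 0.0053191$
$\frac{C + y}{86 - 429} = \frac{\frac{1}{188} + 69}{86 - 429} = \frac{12973}{188 \left(-343\right)} = \frac{12973}{188} \left(- \frac{1}{343}\right) = - \frac{12973}{64484}$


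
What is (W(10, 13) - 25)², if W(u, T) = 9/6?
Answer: 2209/4 ≈ 552.25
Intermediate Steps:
W(u, T) = 3/2 (W(u, T) = 9*(⅙) = 3/2)
(W(10, 13) - 25)² = (3/2 - 25)² = (-47/2)² = 2209/4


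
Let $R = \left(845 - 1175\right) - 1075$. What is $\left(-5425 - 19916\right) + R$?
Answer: $-26746$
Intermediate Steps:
$R = -1405$ ($R = -330 - 1075 = -1405$)
$\left(-5425 - 19916\right) + R = \left(-5425 - 19916\right) - 1405 = -25341 - 1405 = -26746$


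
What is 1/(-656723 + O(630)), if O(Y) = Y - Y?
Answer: -1/656723 ≈ -1.5227e-6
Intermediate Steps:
O(Y) = 0
1/(-656723 + O(630)) = 1/(-656723 + 0) = 1/(-656723) = -1/656723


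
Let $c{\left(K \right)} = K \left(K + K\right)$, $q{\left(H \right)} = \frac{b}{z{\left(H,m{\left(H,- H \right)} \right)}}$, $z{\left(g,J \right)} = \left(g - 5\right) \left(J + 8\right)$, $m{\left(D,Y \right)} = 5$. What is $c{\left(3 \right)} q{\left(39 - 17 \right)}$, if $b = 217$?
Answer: $\frac{3906}{221} \approx 17.674$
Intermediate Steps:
$z{\left(g,J \right)} = \left(-5 + g\right) \left(8 + J\right)$
$q{\left(H \right)} = \frac{217}{-65 + 13 H}$ ($q{\left(H \right)} = \frac{217}{-40 - 25 + 8 H + 5 H} = \frac{217}{-65 + 13 H}$)
$c{\left(K \right)} = 2 K^{2}$ ($c{\left(K \right)} = K 2 K = 2 K^{2}$)
$c{\left(3 \right)} q{\left(39 - 17 \right)} = 2 \cdot 3^{2} \frac{217}{13 \left(-5 + \left(39 - 17\right)\right)} = 2 \cdot 9 \frac{217}{13 \left(-5 + \left(39 - 17\right)\right)} = 18 \frac{217}{13 \left(-5 + 22\right)} = 18 \frac{217}{13 \cdot 17} = 18 \cdot \frac{217}{13} \cdot \frac{1}{17} = 18 \cdot \frac{217}{221} = \frac{3906}{221}$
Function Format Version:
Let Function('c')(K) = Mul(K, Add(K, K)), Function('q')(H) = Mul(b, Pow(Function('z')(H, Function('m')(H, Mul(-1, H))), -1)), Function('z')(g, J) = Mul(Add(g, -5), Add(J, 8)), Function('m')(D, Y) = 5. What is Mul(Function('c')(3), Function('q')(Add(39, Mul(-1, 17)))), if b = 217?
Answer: Rational(3906, 221) ≈ 17.674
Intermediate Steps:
Function('z')(g, J) = Mul(Add(-5, g), Add(8, J))
Function('q')(H) = Mul(217, Pow(Add(-65, Mul(13, H)), -1)) (Function('q')(H) = Mul(217, Pow(Add(-40, Mul(-5, 5), Mul(8, H), Mul(5, H)), -1)) = Mul(217, Pow(Add(-40, -25, Mul(8, H), Mul(5, H)), -1)) = Mul(217, Pow(Add(-65, Mul(13, H)), -1)))
Function('c')(K) = Mul(2, Pow(K, 2)) (Function('c')(K) = Mul(K, Mul(2, K)) = Mul(2, Pow(K, 2)))
Mul(Function('c')(3), Function('q')(Add(39, Mul(-1, 17)))) = Mul(Mul(2, Pow(3, 2)), Mul(Rational(217, 13), Pow(Add(-5, Add(39, Mul(-1, 17))), -1))) = Mul(Mul(2, 9), Mul(Rational(217, 13), Pow(Add(-5, Add(39, -17)), -1))) = Mul(18, Mul(Rational(217, 13), Pow(Add(-5, 22), -1))) = Mul(18, Mul(Rational(217, 13), Pow(17, -1))) = Mul(18, Mul(Rational(217, 13), Rational(1, 17))) = Mul(18, Rational(217, 221)) = Rational(3906, 221)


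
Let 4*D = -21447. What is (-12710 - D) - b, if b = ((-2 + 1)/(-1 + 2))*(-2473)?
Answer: -39285/4 ≈ -9821.3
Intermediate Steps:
D = -21447/4 (D = (¼)*(-21447) = -21447/4 ≈ -5361.8)
b = 2473 (b = -1/1*(-2473) = -1*1*(-2473) = -1*(-2473) = 2473)
(-12710 - D) - b = (-12710 - 1*(-21447/4)) - 1*2473 = (-12710 + 21447/4) - 2473 = -29393/4 - 2473 = -39285/4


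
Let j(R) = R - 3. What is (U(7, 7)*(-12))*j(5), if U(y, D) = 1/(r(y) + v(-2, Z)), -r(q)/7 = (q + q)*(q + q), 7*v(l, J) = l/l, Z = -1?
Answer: 56/3201 ≈ 0.017495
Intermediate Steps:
v(l, J) = 1/7 (v(l, J) = (l/l)/7 = (1/7)*1 = 1/7)
r(q) = -28*q**2 (r(q) = -7*(q + q)*(q + q) = -7*2*q*2*q = -28*q**2)
j(R) = -3 + R
U(y, D) = 1/(1/7 - 28*y**2) (U(y, D) = 1/(-28*y**2 + 1/7) = 1/(1/7 - 28*y**2))
(U(7, 7)*(-12))*j(5) = (-7/(-1 + 196*7**2)*(-12))*(-3 + 5) = (-7/(-1 + 196*49)*(-12))*2 = (-7/(-1 + 9604)*(-12))*2 = (-7/9603*(-12))*2 = (-7*1/9603*(-12))*2 = -7/9603*(-12)*2 = (28/3201)*2 = 56/3201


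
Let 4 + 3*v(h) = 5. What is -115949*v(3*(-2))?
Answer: -115949/3 ≈ -38650.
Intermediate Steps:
v(h) = ⅓ (v(h) = -4/3 + (⅓)*5 = -4/3 + 5/3 = ⅓)
-115949*v(3*(-2)) = -115949*⅓ = -115949/3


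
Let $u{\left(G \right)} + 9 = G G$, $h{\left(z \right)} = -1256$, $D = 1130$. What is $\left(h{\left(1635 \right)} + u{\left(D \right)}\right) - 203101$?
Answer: $1072534$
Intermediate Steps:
$u{\left(G \right)} = -9 + G^{2}$ ($u{\left(G \right)} = -9 + G G = -9 + G^{2}$)
$\left(h{\left(1635 \right)} + u{\left(D \right)}\right) - 203101 = \left(-1256 - \left(9 - 1130^{2}\right)\right) - 203101 = \left(-1256 + \left(-9 + 1276900\right)\right) - 203101 = \left(-1256 + 1276891\right) - 203101 = 1275635 - 203101 = 1072534$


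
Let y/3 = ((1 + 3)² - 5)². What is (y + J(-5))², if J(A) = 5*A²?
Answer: 238144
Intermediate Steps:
y = 363 (y = 3*((1 + 3)² - 5)² = 3*(4² - 5)² = 3*(16 - 5)² = 3*11² = 3*121 = 363)
(y + J(-5))² = (363 + 5*(-5)²)² = (363 + 5*25)² = (363 + 125)² = 488² = 238144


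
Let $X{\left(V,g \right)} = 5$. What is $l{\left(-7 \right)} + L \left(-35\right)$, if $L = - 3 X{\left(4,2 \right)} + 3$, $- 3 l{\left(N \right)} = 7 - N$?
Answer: $\frac{1246}{3} \approx 415.33$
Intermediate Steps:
$l{\left(N \right)} = - \frac{7}{3} + \frac{N}{3}$ ($l{\left(N \right)} = - \frac{7 - N}{3} = - \frac{7}{3} + \frac{N}{3}$)
$L = -12$ ($L = \left(-3\right) 5 + 3 = -15 + 3 = -12$)
$l{\left(-7 \right)} + L \left(-35\right) = \left(- \frac{7}{3} + \frac{1}{3} \left(-7\right)\right) - -420 = \left(- \frac{7}{3} - \frac{7}{3}\right) + 420 = - \frac{14}{3} + 420 = \frac{1246}{3}$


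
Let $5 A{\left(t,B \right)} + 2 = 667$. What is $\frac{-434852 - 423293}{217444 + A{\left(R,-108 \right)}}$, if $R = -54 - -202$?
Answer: $- \frac{858145}{217577} \approx -3.9441$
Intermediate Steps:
$R = 148$ ($R = -54 + 202 = 148$)
$A{\left(t,B \right)} = 133$ ($A{\left(t,B \right)} = - \frac{2}{5} + \frac{1}{5} \cdot 667 = - \frac{2}{5} + \frac{667}{5} = 133$)
$\frac{-434852 - 423293}{217444 + A{\left(R,-108 \right)}} = \frac{-434852 - 423293}{217444 + 133} = \frac{-434852 - 423293}{217577} = \left(-434852 - 423293\right) \frac{1}{217577} = \left(-858145\right) \frac{1}{217577} = - \frac{858145}{217577}$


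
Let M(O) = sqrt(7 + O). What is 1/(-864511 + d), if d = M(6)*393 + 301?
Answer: -288070/248952305421 - 131*sqrt(13)/248952305421 ≈ -1.1590e-6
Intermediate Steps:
d = 301 + 393*sqrt(13) (d = sqrt(7 + 6)*393 + 301 = sqrt(13)*393 + 301 = 393*sqrt(13) + 301 = 301 + 393*sqrt(13) ≈ 1718.0)
1/(-864511 + d) = 1/(-864511 + (301 + 393*sqrt(13))) = 1/(-864210 + 393*sqrt(13))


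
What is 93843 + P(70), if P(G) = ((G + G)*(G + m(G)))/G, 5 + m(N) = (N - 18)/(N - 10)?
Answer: 1409621/15 ≈ 93975.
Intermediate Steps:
m(N) = -5 + (-18 + N)/(-10 + N) (m(N) = -5 + (N - 18)/(N - 10) = -5 + (-18 + N)/(-10 + N))
P(G) = 2*G + 8*(8 - G)/(-10 + G) (P(G) = ((G + G)*(G + 4*(8 - G)/(-10 + G)))/G = ((2*G)*(G + 4*(8 - G)/(-10 + G)))/G = (2*G*(G + 4*(8 - G)/(-10 + G)))/G = 2*G + 8*(8 - G)/(-10 + G))
93843 + P(70) = 93843 + 2*(32 + 70² - 14*70)/(-10 + 70) = 93843 + 2*(32 + 4900 - 980)/60 = 93843 + 2*(1/60)*3952 = 93843 + 1976/15 = 1409621/15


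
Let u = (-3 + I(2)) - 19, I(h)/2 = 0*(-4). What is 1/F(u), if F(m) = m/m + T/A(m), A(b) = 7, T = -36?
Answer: -7/29 ≈ -0.24138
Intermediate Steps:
I(h) = 0 (I(h) = 2*(0*(-4)) = 2*0 = 0)
u = -22 (u = (-3 + 0) - 19 = -3 - 19 = -22)
F(m) = -29/7 (F(m) = m/m - 36/7 = 1 - 36*1/7 = 1 - 36/7 = -29/7)
1/F(u) = 1/(-29/7) = -7/29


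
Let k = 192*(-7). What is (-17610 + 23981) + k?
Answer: 5027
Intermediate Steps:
k = -1344
(-17610 + 23981) + k = (-17610 + 23981) - 1344 = 6371 - 1344 = 5027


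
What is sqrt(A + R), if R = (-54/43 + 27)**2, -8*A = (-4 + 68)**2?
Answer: 7*sqrt(5689)/43 ≈ 12.279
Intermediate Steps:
A = -512 (A = -(-4 + 68)**2/8 = -1/8*64**2 = -1/8*4096 = -512)
R = 1225449/1849 (R = (-54*1/43 + 27)**2 = (-54/43 + 27)**2 = (1107/43)**2 = 1225449/1849 ≈ 662.76)
sqrt(A + R) = sqrt(-512 + 1225449/1849) = sqrt(278761/1849) = 7*sqrt(5689)/43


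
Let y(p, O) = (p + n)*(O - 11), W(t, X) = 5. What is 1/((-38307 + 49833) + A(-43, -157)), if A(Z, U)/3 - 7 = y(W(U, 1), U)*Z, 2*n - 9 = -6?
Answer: 1/152415 ≈ 6.5610e-6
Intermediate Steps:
n = 3/2 (n = 9/2 + (½)*(-6) = 9/2 - 3 = 3/2 ≈ 1.5000)
y(p, O) = (-11 + O)*(3/2 + p) (y(p, O) = (p + 3/2)*(O - 11) = (3/2 + p)*(-11 + O) = (-11 + O)*(3/2 + p))
A(Z, U) = 21 + 3*Z*(-143/2 + 13*U/2) (A(Z, U) = 21 + 3*((-33/2 - 11*5 + 3*U/2 + U*5)*Z) = 21 + 3*((-33/2 - 55 + 3*U/2 + 5*U)*Z) = 21 + 3*((-143/2 + 13*U/2)*Z) = 21 + 3*(Z*(-143/2 + 13*U/2)) = 21 + 3*Z*(-143/2 + 13*U/2))
1/((-38307 + 49833) + A(-43, -157)) = 1/((-38307 + 49833) + (21 + (39/2)*(-43)*(-11 - 157))) = 1/(11526 + (21 + (39/2)*(-43)*(-168))) = 1/(11526 + (21 + 140868)) = 1/(11526 + 140889) = 1/152415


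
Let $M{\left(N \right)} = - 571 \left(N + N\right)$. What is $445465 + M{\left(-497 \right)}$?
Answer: $1013039$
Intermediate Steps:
$M{\left(N \right)} = - 1142 N$ ($M{\left(N \right)} = - 571 \cdot 2 N = - 1142 N$)
$445465 + M{\left(-497 \right)} = 445465 - -567574 = 445465 + 567574 = 1013039$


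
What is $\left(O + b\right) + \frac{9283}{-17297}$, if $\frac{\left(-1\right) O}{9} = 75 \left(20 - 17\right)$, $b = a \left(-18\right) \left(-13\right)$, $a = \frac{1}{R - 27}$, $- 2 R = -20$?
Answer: $- \frac{599654534}{294049} \approx -2039.3$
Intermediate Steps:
$R = 10$ ($R = \left(- \frac{1}{2}\right) \left(-20\right) = 10$)
$a = - \frac{1}{17}$ ($a = \frac{1}{10 - 27} = \frac{1}{-17} = - \frac{1}{17} \approx -0.058824$)
$b = - \frac{234}{17}$ ($b = \left(- \frac{1}{17}\right) \left(-18\right) \left(-13\right) = \frac{18}{17} \left(-13\right) = - \frac{234}{17} \approx -13.765$)
$O = -2025$ ($O = - 9 \cdot 75 \left(20 - 17\right) = - 9 \cdot 75 \cdot 3 = \left(-9\right) 225 = -2025$)
$\left(O + b\right) + \frac{9283}{-17297} = \left(-2025 - \frac{234}{17}\right) + \frac{9283}{-17297} = - \frac{34659}{17} + 9283 \left(- \frac{1}{17297}\right) = - \frac{34659}{17} - \frac{9283}{17297} = - \frac{599654534}{294049}$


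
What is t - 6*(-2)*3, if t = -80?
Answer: -44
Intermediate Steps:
t - 6*(-2)*3 = -80 - 6*(-2)*3 = -80 - (-12)*3 = -80 - 1*(-36) = -80 + 36 = -44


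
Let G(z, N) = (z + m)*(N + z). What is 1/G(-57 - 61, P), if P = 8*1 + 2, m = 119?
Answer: -1/108 ≈ -0.0092593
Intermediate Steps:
P = 10 (P = 8 + 2 = 10)
G(z, N) = (119 + z)*(N + z) (G(z, N) = (z + 119)*(N + z) = (119 + z)*(N + z))
1/G(-57 - 61, P) = 1/((-57 - 61)² + 119*10 + 119*(-57 - 61) + 10*(-57 - 61)) = 1/((-118)² + 1190 + 119*(-118) + 10*(-118)) = 1/(13924 + 1190 - 14042 - 1180) = 1/(-108) = -1/108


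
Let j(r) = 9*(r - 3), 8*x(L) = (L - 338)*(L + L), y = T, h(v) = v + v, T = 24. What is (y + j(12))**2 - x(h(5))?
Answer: 11845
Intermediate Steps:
h(v) = 2*v
y = 24
x(L) = L*(-338 + L)/4 (x(L) = ((L - 338)*(L + L))/8 = ((-338 + L)*(2*L))/8 = (2*L*(-338 + L))/8 = L*(-338 + L)/4)
j(r) = -27 + 9*r (j(r) = 9*(-3 + r) = -27 + 9*r)
(y + j(12))**2 - x(h(5)) = (24 + (-27 + 9*12))**2 - 2*5*(-338 + 2*5)/4 = (24 + (-27 + 108))**2 - 10*(-338 + 10)/4 = (24 + 81)**2 - 10*(-328)/4 = 105**2 - 1*(-820) = 11025 + 820 = 11845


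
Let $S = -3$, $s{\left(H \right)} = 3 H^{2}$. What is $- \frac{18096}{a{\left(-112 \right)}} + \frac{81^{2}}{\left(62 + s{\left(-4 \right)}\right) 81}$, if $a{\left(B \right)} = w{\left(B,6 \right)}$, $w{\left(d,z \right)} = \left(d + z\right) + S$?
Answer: $\frac{1999389}{11990} \approx 166.75$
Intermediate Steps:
$w{\left(d,z \right)} = -3 + d + z$ ($w{\left(d,z \right)} = \left(d + z\right) - 3 = -3 + d + z$)
$a{\left(B \right)} = 3 + B$ ($a{\left(B \right)} = -3 + B + 6 = 3 + B$)
$- \frac{18096}{a{\left(-112 \right)}} + \frac{81^{2}}{\left(62 + s{\left(-4 \right)}\right) 81} = - \frac{18096}{3 - 112} + \frac{81^{2}}{\left(62 + 3 \left(-4\right)^{2}\right) 81} = - \frac{18096}{-109} + \frac{6561}{\left(62 + 3 \cdot 16\right) 81} = \left(-18096\right) \left(- \frac{1}{109}\right) + \frac{6561}{\left(62 + 48\right) 81} = \frac{18096}{109} + \frac{6561}{110 \cdot 81} = \frac{18096}{109} + \frac{6561}{8910} = \frac{18096}{109} + 6561 \cdot \frac{1}{8910} = \frac{18096}{109} + \frac{81}{110} = \frac{1999389}{11990}$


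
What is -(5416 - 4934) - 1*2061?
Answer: -2543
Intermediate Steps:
-(5416 - 4934) - 1*2061 = -1*482 - 2061 = -482 - 2061 = -2543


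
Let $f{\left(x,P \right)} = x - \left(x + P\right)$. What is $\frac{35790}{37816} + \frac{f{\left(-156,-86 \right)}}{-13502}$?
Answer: $\frac{2790607}{2968556} \approx 0.94005$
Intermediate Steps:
$f{\left(x,P \right)} = - P$ ($f{\left(x,P \right)} = x - \left(P + x\right) = - P$)
$\frac{35790}{37816} + \frac{f{\left(-156,-86 \right)}}{-13502} = \frac{35790}{37816} + \frac{\left(-1\right) \left(-86\right)}{-13502} = 35790 \cdot \frac{1}{37816} + 86 \left(- \frac{1}{13502}\right) = \frac{17895}{18908} - \frac{1}{157} = \frac{2790607}{2968556}$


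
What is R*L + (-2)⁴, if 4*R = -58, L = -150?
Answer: 2191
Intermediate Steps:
R = -29/2 (R = (¼)*(-58) = -29/2 ≈ -14.500)
R*L + (-2)⁴ = -29/2*(-150) + (-2)⁴ = 2175 + 16 = 2191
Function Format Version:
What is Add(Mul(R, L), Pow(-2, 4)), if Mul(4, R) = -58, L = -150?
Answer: 2191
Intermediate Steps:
R = Rational(-29, 2) (R = Mul(Rational(1, 4), -58) = Rational(-29, 2) ≈ -14.500)
Add(Mul(R, L), Pow(-2, 4)) = Add(Mul(Rational(-29, 2), -150), Pow(-2, 4)) = Add(2175, 16) = 2191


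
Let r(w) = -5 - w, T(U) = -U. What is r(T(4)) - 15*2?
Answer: -31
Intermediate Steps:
r(T(4)) - 15*2 = (-5 - (-1)*4) - 15*2 = (-5 - 1*(-4)) - 30 = (-5 + 4) - 30 = -1 - 30 = -31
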